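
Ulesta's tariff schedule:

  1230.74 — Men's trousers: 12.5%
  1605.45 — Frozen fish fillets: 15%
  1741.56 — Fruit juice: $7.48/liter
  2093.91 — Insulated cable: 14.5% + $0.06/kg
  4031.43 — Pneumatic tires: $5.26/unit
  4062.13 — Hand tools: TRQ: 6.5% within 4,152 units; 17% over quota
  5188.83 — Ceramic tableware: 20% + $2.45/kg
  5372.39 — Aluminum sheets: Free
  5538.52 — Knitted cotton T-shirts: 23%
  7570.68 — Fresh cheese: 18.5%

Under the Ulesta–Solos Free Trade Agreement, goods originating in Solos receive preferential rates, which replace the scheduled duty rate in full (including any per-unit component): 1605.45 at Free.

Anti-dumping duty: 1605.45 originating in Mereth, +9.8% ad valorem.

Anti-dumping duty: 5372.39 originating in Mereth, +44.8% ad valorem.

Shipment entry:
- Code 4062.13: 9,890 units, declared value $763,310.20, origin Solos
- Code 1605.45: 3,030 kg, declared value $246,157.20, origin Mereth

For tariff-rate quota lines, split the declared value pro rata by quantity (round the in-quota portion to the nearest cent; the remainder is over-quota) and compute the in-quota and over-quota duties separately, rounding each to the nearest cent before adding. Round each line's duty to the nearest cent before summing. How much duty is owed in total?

Line 1 (4062.13, Solos, 9,890 units, $763,310.20):
Code 4062.13 is under a tariff-rate quota (threshold 4,152 units). In-quota: 4,152 units at 6.5%; over-quota: 5,738 units at 17%.
Pro-rata value split: in-quota = $763,310.20 × 4,152/9,890 = $320,451.36; over-quota = $763,310.20 − $320,451.36 = $442,858.84.
In-quota duty = $320,451.36 × 6.5% = $20,829.34. Over-quota duty = $442,858.84 × 17% = $75,286.00.
Line duty = $20,829.34 + $75,286.00 = $96,115.34.
Line 2 (1605.45, Mereth, 3,030 kg, $246,157.20):
Base rate for 1605.45 is 15%.
1605.45 has an FTA preferential rate, but origin Mereth is not Solos; base rate stands.
Additional duty on 1605.45 from Mereth: +9.8%. Applied ad valorem rate: 15% + 9.8% = 24.8%.
Duty = $246,157.20 × 24.8% = $61,046.99.
Total = $96,115.34 + $61,046.99 = $157,162.33.

$157,162.33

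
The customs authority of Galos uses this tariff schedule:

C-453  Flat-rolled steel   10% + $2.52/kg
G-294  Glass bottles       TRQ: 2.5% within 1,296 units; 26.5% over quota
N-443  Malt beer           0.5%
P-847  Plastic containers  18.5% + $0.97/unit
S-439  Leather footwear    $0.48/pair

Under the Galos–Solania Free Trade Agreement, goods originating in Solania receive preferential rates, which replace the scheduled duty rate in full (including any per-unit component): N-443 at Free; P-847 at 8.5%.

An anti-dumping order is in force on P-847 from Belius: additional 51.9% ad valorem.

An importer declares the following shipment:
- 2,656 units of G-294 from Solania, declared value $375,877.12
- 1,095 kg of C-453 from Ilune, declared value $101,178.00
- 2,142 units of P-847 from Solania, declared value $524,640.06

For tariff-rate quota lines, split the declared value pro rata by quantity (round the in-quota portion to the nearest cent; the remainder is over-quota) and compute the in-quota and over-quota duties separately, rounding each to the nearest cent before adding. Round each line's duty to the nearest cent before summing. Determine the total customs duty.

$113,060.67

Line 1 (G-294, Solania, 2,656 units, $375,877.12):
Code G-294 is under a tariff-rate quota (threshold 1,296 units). In-quota: 1,296 units at 2.5%; over-quota: 1,360 units at 26.5%.
Pro-rata value split: in-quota = $375,877.12 × 1,296/2,656 = $183,409.92; over-quota = $375,877.12 − $183,409.92 = $192,467.20.
In-quota duty = $183,409.92 × 2.5% = $4,585.25. Over-quota duty = $192,467.20 × 26.5% = $51,003.81.
Line duty = $4,585.25 + $51,003.81 = $55,589.06.
Line 2 (C-453, Ilune, 1,095 kg, $101,178.00):
Base rate for C-453 is 10% + $2.52/kg.
Duty = $101,178.00 × 10% + 1,095 × $2.52 = $12,877.20.
Line 3 (P-847, Solania, 2,142 units, $524,640.06):
Base rate for P-847 is 18.5% + $0.97/unit.
Origin Solania qualifies under the Galos–Solania agreement and P-847 is covered: preferential rate 8.5% applies instead.
The additional-duty order on P-847 targets Belius, not Solania; it does not apply.
Duty = $524,640.06 × 8.5% = $44,594.41.
Total = $55,589.06 + $12,877.20 + $44,594.41 = $113,060.67.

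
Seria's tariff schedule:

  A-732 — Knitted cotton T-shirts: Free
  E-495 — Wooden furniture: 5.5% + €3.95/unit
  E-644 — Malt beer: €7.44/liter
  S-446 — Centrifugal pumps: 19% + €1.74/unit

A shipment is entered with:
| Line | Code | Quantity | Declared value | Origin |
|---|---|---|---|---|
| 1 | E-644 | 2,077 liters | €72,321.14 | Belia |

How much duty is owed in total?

€15,452.88

Line 1 (E-644, Belia, 2,077 liters, €72,321.14):
Base rate for E-644 is €7.44/liter.
Duty = 2,077 × €7.44 = €15,452.88.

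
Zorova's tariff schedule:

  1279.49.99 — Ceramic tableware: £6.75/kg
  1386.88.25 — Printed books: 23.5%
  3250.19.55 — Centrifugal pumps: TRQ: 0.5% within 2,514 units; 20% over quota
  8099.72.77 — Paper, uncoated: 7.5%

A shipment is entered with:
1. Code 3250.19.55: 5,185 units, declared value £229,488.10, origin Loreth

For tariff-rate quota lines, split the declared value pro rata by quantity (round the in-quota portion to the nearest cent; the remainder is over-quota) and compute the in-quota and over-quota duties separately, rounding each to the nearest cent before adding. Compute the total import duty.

£24,200.04

Line 1 (3250.19.55, Loreth, 5,185 units, £229,488.10):
Code 3250.19.55 is under a tariff-rate quota (threshold 2,514 units). In-quota: 2,514 units at 0.5%; over-quota: 2,671 units at 20%.
Pro-rata value split: in-quota = £229,488.10 × 2,514/5,185 = £111,269.64; over-quota = £229,488.10 − £111,269.64 = £118,218.46.
In-quota duty = £111,269.64 × 0.5% = £556.35. Over-quota duty = £118,218.46 × 20% = £23,643.69.
Line duty = £556.35 + £23,643.69 = £24,200.04.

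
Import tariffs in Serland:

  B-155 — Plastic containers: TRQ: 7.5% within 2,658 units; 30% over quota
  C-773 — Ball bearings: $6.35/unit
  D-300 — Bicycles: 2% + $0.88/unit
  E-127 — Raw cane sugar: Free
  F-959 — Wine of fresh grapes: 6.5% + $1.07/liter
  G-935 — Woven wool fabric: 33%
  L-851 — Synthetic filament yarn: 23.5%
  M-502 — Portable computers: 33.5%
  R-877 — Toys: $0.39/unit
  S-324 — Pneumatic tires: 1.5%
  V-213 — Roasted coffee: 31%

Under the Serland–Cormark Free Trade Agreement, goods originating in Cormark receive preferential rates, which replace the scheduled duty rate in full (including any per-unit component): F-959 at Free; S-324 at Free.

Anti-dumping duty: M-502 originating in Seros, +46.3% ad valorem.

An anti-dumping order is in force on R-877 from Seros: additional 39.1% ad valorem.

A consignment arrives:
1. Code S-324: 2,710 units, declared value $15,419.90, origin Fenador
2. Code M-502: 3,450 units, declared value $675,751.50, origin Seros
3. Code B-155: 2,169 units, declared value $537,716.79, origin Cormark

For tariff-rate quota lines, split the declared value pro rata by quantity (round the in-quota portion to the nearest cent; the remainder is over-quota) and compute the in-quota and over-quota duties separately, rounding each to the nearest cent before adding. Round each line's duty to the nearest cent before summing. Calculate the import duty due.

$579,809.76

Line 1 (S-324, Fenador, 2,710 units, $15,419.90):
Base rate for S-324 is 1.5%.
S-324 has an FTA preferential rate, but origin Fenador is not Cormark; base rate stands.
Duty = $15,419.90 × 1.5% = $231.30.
Line 2 (M-502, Seros, 3,450 units, $675,751.50):
Base rate for M-502 is 33.5%.
Additional duty on M-502 from Seros: +46.3%. Applied ad valorem rate: 33.5% + 46.3% = 79.8%.
Duty = $675,751.50 × 79.8% = $539,249.70.
Line 3 (B-155, Cormark, 2,169 units, $537,716.79):
Code B-155 is under a tariff-rate quota (threshold 2,658 units). Quantity 2,169 units is within the quota, so the in-quota rate 7.5% applies to the full value.
Duty = $537,716.79 × 7.5% = $40,328.76.
Total = $231.30 + $539,249.70 + $40,328.76 = $579,809.76.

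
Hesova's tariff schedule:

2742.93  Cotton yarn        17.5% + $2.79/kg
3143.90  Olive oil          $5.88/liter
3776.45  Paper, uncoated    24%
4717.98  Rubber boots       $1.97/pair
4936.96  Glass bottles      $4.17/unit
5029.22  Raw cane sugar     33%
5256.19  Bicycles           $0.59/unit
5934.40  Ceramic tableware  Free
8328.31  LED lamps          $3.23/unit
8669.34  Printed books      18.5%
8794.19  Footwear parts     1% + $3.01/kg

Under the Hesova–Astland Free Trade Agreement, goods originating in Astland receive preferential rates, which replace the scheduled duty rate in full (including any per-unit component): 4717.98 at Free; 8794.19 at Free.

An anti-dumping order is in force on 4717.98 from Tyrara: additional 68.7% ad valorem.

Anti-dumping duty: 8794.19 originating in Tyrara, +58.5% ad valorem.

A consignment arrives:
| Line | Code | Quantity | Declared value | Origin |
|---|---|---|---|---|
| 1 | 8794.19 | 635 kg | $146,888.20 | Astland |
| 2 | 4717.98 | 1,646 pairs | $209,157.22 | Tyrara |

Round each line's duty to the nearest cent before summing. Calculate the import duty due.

Line 1 (8794.19, Astland, 635 kg, $146,888.20):
Base rate for 8794.19 is 1% + $3.01/kg.
Origin Astland qualifies under the Hesova–Astland agreement and 8794.19 is covered: preferential rate Free applies instead.
The additional-duty order on 8794.19 targets Tyrara, not Astland; it does not apply.
Duty = $146,888.20 × 0% = $0.00.
Line 2 (4717.98, Tyrara, 1,646 pairs, $209,157.22):
Base rate for 4717.98 is $1.97/pair.
4717.98 has an FTA preferential rate, but origin Tyrara is not Astland; base rate stands.
Additional duty on 4717.98 from Tyrara: +68.7% ad valorem. Applied ad valorem rate = 68.7%.
Duty = $209,157.22 × 68.7% + 1,646 × $1.97 = $146,933.63.
Total = $0.00 + $146,933.63 = $146,933.63.

$146,933.63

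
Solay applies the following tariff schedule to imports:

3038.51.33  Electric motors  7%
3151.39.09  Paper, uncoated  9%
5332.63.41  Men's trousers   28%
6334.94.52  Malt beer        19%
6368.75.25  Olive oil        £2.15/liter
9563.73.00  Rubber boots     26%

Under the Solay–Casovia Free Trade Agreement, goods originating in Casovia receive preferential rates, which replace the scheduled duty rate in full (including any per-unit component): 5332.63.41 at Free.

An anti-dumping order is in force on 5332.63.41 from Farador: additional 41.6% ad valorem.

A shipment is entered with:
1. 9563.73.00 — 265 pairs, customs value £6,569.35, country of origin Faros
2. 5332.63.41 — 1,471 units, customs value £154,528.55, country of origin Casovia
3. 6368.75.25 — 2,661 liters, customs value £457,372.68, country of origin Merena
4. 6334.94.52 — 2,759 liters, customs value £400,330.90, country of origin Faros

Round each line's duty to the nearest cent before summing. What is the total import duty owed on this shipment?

Line 1 (9563.73.00, Faros, 265 pairs, £6,569.35):
Base rate for 9563.73.00 is 26%.
Duty = £6,569.35 × 26% = £1,708.03.
Line 2 (5332.63.41, Casovia, 1,471 units, £154,528.55):
Base rate for 5332.63.41 is 28%.
Origin Casovia qualifies under the Solay–Casovia agreement and 5332.63.41 is covered: preferential rate Free applies instead.
The additional-duty order on 5332.63.41 targets Farador, not Casovia; it does not apply.
Duty = £154,528.55 × 0% = £0.00.
Line 3 (6368.75.25, Merena, 2,661 liters, £457,372.68):
Base rate for 6368.75.25 is £2.15/liter.
Duty = 2,661 × £2.15 = £5,721.15.
Line 4 (6334.94.52, Faros, 2,759 liters, £400,330.90):
Base rate for 6334.94.52 is 19%.
Duty = £400,330.90 × 19% = £76,062.87.
Total = £1,708.03 + £0.00 + £5,721.15 + £76,062.87 = £83,492.05.

£83,492.05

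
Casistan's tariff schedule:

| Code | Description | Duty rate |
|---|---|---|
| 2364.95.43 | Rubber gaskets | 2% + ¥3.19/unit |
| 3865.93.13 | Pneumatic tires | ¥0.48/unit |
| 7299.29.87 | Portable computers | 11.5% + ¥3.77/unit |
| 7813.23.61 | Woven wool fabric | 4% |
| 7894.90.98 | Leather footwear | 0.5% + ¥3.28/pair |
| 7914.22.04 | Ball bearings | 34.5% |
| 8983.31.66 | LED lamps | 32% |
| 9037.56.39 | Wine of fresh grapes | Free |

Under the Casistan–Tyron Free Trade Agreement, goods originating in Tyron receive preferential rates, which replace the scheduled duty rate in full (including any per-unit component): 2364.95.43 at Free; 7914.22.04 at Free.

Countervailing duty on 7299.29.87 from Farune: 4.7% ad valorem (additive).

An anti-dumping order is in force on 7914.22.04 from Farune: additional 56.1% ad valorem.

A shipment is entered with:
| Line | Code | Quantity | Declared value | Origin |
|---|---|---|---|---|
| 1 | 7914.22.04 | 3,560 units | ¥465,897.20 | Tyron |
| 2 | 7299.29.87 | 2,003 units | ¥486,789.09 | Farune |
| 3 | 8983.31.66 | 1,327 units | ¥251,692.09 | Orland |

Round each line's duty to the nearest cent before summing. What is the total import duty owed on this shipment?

Line 1 (7914.22.04, Tyron, 3,560 units, ¥465,897.20):
Base rate for 7914.22.04 is 34.5%.
Origin Tyron qualifies under the Casistan–Tyron agreement and 7914.22.04 is covered: preferential rate Free applies instead.
The additional-duty order on 7914.22.04 targets Farune, not Tyron; it does not apply.
Duty = ¥465,897.20 × 0% = ¥0.00.
Line 2 (7299.29.87, Farune, 2,003 units, ¥486,789.09):
Base rate for 7299.29.87 is 11.5% + ¥3.77/unit.
Additional duty on 7299.29.87 from Farune: +4.7%. Applied ad valorem rate: 11.5% + 4.7% = 16.2%.
Duty = ¥486,789.09 × 16.2% + 2,003 × ¥3.77 = ¥86,411.14.
Line 3 (8983.31.66, Orland, 1,327 units, ¥251,692.09):
Base rate for 8983.31.66 is 32%.
Duty = ¥251,692.09 × 32% = ¥80,541.47.
Total = ¥0.00 + ¥86,411.14 + ¥80,541.47 = ¥166,952.61.

¥166,952.61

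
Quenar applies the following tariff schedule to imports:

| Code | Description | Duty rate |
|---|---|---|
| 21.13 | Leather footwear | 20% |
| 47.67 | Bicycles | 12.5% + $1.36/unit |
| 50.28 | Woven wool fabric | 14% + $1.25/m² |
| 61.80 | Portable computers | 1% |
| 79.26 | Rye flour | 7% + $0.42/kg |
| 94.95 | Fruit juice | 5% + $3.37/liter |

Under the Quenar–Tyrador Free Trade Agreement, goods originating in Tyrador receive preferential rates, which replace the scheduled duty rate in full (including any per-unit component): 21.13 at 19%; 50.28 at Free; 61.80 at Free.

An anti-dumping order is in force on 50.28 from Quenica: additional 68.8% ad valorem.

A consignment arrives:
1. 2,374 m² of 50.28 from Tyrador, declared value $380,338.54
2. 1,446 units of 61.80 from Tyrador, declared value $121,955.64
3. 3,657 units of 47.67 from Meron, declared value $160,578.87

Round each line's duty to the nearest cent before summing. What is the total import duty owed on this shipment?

$25,045.88

Line 1 (50.28, Tyrador, 2,374 m², $380,338.54):
Base rate for 50.28 is 14% + $1.25/m².
Origin Tyrador qualifies under the Quenar–Tyrador agreement and 50.28 is covered: preferential rate Free applies instead.
The additional-duty order on 50.28 targets Quenica, not Tyrador; it does not apply.
Duty = $380,338.54 × 0% = $0.00.
Line 2 (61.80, Tyrador, 1,446 units, $121,955.64):
Base rate for 61.80 is 1%.
Origin Tyrador qualifies under the Quenar–Tyrador agreement and 61.80 is covered: preferential rate Free applies instead.
Duty = $121,955.64 × 0% = $0.00.
Line 3 (47.67, Meron, 3,657 units, $160,578.87):
Base rate for 47.67 is 12.5% + $1.36/unit.
Duty = $160,578.87 × 12.5% + 3,657 × $1.36 = $25,045.88.
Total = $0.00 + $0.00 + $25,045.88 = $25,045.88.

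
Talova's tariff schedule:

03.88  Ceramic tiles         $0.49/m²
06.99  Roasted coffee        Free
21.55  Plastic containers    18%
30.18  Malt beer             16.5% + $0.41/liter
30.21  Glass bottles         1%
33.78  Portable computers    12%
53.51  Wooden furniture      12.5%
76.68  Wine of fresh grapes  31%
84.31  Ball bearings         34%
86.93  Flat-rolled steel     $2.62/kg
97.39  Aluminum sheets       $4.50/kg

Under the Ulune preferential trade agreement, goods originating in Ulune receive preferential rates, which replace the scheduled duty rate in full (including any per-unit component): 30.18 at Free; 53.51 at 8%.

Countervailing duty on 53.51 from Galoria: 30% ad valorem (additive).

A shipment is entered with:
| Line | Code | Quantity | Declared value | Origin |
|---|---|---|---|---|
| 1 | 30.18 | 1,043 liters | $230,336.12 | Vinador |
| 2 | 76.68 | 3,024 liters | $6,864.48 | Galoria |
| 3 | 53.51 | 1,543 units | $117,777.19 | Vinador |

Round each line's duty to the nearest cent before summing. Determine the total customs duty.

Line 1 (30.18, Vinador, 1,043 liters, $230,336.12):
Base rate for 30.18 is 16.5% + $0.41/liter.
30.18 has an FTA preferential rate, but origin Vinador is not Ulune; base rate stands.
Duty = $230,336.12 × 16.5% + 1,043 × $0.41 = $38,433.09.
Line 2 (76.68, Galoria, 3,024 liters, $6,864.48):
Base rate for 76.68 is 31%.
Duty = $6,864.48 × 31% = $2,127.99.
Line 3 (53.51, Vinador, 1,543 units, $117,777.19):
Base rate for 53.51 is 12.5%.
53.51 has an FTA preferential rate, but origin Vinador is not Ulune; base rate stands.
The additional-duty order on 53.51 targets Galoria, not Vinador; it does not apply.
Duty = $117,777.19 × 12.5% = $14,722.15.
Total = $38,433.09 + $2,127.99 + $14,722.15 = $55,283.23.

$55,283.23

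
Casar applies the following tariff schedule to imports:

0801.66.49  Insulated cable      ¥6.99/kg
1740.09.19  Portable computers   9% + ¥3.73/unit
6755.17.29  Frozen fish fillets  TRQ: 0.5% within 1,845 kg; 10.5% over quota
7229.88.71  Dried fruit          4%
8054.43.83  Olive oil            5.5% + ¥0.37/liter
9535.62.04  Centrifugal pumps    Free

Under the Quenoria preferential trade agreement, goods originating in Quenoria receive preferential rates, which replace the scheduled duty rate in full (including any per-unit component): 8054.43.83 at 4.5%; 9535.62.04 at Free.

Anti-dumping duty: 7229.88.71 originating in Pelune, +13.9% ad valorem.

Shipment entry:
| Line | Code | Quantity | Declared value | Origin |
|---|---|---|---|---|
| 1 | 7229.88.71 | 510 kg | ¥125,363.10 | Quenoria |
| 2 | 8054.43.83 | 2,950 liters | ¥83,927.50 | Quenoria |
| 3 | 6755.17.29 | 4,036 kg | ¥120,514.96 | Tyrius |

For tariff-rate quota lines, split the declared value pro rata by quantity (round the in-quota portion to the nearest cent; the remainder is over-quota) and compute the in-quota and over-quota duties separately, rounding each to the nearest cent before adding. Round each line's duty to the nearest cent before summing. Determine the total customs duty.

¥15,936.16

Line 1 (7229.88.71, Quenoria, 510 kg, ¥125,363.10):
Base rate for 7229.88.71 is 4%.
Origin Quenoria is the FTA partner but 7229.88.71 is not on the preference list; base rate stands.
The additional-duty order on 7229.88.71 targets Pelune, not Quenoria; it does not apply.
Duty = ¥125,363.10 × 4% = ¥5,014.52.
Line 2 (8054.43.83, Quenoria, 2,950 liters, ¥83,927.50):
Base rate for 8054.43.83 is 5.5% + ¥0.37/liter.
Origin Quenoria qualifies under the Casar–Quenoria agreement and 8054.43.83 is covered: preferential rate 4.5% applies instead.
Duty = ¥83,927.50 × 4.5% = ¥3,776.74.
Line 3 (6755.17.29, Tyrius, 4,036 kg, ¥120,514.96):
Code 6755.17.29 is under a tariff-rate quota (threshold 1,845 kg). In-quota: 1,845 kg at 0.5%; over-quota: 2,191 kg at 10.5%.
Pro-rata value split: in-quota = ¥120,514.96 × 1,845/4,036 = ¥55,091.70; over-quota = ¥120,514.96 − ¥55,091.70 = ¥65,423.26.
In-quota duty = ¥55,091.70 × 0.5% = ¥275.46. Over-quota duty = ¥65,423.26 × 10.5% = ¥6,869.44.
Line duty = ¥275.46 + ¥6,869.44 = ¥7,144.90.
Total = ¥5,014.52 + ¥3,776.74 + ¥7,144.90 = ¥15,936.16.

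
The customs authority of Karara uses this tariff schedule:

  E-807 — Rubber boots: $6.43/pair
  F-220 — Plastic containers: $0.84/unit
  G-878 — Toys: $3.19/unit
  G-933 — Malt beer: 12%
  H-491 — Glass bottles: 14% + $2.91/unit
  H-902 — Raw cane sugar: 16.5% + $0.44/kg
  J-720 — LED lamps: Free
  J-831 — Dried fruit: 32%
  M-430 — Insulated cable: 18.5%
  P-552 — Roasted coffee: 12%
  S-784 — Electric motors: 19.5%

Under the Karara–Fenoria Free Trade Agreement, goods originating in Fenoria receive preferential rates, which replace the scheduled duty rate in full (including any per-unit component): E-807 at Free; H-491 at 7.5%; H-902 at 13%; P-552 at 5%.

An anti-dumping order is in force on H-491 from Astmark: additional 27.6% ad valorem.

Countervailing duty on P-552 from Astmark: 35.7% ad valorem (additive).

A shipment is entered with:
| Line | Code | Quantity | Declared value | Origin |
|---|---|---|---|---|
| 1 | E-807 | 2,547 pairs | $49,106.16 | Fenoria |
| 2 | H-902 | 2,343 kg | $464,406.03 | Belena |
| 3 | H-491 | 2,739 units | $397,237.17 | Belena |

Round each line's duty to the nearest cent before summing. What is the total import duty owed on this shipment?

$141,241.60

Line 1 (E-807, Fenoria, 2,547 pairs, $49,106.16):
Base rate for E-807 is $6.43/pair.
Origin Fenoria qualifies under the Karara–Fenoria agreement and E-807 is covered: preferential rate Free applies instead.
Duty = $49,106.16 × 0% = $0.00.
Line 2 (H-902, Belena, 2,343 kg, $464,406.03):
Base rate for H-902 is 16.5% + $0.44/kg.
H-902 has an FTA preferential rate, but origin Belena is not Fenoria; base rate stands.
Duty = $464,406.03 × 16.5% + 2,343 × $0.44 = $77,657.91.
Line 3 (H-491, Belena, 2,739 units, $397,237.17):
Base rate for H-491 is 14% + $2.91/unit.
H-491 has an FTA preferential rate, but origin Belena is not Fenoria; base rate stands.
The additional-duty order on H-491 targets Astmark, not Belena; it does not apply.
Duty = $397,237.17 × 14% + 2,739 × $2.91 = $63,583.69.
Total = $0.00 + $77,657.91 + $63,583.69 = $141,241.60.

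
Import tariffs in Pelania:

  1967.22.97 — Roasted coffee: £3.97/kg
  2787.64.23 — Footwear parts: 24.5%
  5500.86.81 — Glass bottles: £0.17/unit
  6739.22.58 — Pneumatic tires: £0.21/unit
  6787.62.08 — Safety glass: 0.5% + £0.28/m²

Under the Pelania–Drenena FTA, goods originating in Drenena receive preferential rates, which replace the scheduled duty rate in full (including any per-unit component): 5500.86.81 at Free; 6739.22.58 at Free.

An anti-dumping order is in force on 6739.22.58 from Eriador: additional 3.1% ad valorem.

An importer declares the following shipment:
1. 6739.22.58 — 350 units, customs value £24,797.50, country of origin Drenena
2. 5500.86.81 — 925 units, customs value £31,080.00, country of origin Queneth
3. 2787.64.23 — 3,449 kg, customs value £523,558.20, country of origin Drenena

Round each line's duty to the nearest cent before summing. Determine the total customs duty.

£128,429.01

Line 1 (6739.22.58, Drenena, 350 units, £24,797.50):
Base rate for 6739.22.58 is £0.21/unit.
Origin Drenena qualifies under the Pelania–Drenena agreement and 6739.22.58 is covered: preferential rate Free applies instead.
The additional-duty order on 6739.22.58 targets Eriador, not Drenena; it does not apply.
Duty = £24,797.50 × 0% = £0.00.
Line 2 (5500.86.81, Queneth, 925 units, £31,080.00):
Base rate for 5500.86.81 is £0.17/unit.
5500.86.81 has an FTA preferential rate, but origin Queneth is not Drenena; base rate stands.
Duty = 925 × £0.17 = £157.25.
Line 3 (2787.64.23, Drenena, 3,449 kg, £523,558.20):
Base rate for 2787.64.23 is 24.5%.
Origin Drenena is the FTA partner but 2787.64.23 is not on the preference list; base rate stands.
Duty = £523,558.20 × 24.5% = £128,271.76.
Total = £0.00 + £157.25 + £128,271.76 = £128,429.01.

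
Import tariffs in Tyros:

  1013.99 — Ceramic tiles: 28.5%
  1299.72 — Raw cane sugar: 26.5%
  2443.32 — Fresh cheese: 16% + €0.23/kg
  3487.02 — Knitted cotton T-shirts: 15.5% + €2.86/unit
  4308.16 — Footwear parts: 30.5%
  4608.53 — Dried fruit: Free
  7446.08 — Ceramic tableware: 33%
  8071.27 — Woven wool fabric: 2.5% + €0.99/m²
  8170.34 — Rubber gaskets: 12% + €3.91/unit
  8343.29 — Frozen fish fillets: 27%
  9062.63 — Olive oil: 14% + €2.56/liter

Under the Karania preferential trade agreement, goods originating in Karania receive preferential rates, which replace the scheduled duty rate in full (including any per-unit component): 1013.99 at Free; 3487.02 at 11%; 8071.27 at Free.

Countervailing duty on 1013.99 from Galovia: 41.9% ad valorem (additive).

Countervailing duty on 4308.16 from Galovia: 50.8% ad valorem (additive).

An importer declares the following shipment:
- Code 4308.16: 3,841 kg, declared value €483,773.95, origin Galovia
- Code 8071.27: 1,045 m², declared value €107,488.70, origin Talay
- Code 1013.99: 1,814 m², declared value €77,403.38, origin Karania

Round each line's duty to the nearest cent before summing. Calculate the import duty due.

Line 1 (4308.16, Galovia, 3,841 kg, €483,773.95):
Base rate for 4308.16 is 30.5%.
Additional duty on 4308.16 from Galovia: +50.8%. Applied ad valorem rate: 30.5% + 50.8% = 81.3%.
Duty = €483,773.95 × 81.3% = €393,308.22.
Line 2 (8071.27, Talay, 1,045 m², €107,488.70):
Base rate for 8071.27 is 2.5% + €0.99/m².
8071.27 has an FTA preferential rate, but origin Talay is not Karania; base rate stands.
Duty = €107,488.70 × 2.5% + 1,045 × €0.99 = €3,721.77.
Line 3 (1013.99, Karania, 1,814 m², €77,403.38):
Base rate for 1013.99 is 28.5%.
Origin Karania qualifies under the Tyros–Karania agreement and 1013.99 is covered: preferential rate Free applies instead.
The additional-duty order on 1013.99 targets Galovia, not Karania; it does not apply.
Duty = €77,403.38 × 0% = €0.00.
Total = €393,308.22 + €3,721.77 + €0.00 = €397,029.99.

€397,029.99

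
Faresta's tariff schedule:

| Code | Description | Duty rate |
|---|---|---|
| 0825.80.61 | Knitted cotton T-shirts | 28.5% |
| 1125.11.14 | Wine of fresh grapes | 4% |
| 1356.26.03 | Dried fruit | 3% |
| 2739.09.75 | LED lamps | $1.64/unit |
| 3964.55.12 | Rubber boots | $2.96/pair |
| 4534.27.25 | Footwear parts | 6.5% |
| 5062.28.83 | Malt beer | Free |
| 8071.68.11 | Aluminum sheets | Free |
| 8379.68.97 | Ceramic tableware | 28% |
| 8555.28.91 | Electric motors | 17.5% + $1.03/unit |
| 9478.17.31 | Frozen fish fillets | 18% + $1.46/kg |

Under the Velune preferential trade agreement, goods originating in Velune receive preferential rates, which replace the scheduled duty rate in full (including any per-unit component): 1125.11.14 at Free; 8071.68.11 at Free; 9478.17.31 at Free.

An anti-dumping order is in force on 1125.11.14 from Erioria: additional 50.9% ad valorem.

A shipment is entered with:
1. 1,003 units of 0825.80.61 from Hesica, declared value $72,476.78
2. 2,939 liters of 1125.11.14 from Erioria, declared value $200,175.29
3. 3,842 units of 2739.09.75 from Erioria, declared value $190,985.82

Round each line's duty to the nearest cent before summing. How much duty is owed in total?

Line 1 (0825.80.61, Hesica, 1,003 units, $72,476.78):
Base rate for 0825.80.61 is 28.5%.
Duty = $72,476.78 × 28.5% = $20,655.88.
Line 2 (1125.11.14, Erioria, 2,939 liters, $200,175.29):
Base rate for 1125.11.14 is 4%.
1125.11.14 has an FTA preferential rate, but origin Erioria is not Velune; base rate stands.
Additional duty on 1125.11.14 from Erioria: +50.9%. Applied ad valorem rate: 4% + 50.9% = 54.9%.
Duty = $200,175.29 × 54.9% = $109,896.23.
Line 3 (2739.09.75, Erioria, 3,842 units, $190,985.82):
Base rate for 2739.09.75 is $1.64/unit.
Duty = 3,842 × $1.64 = $6,300.88.
Total = $20,655.88 + $109,896.23 + $6,300.88 = $136,852.99.

$136,852.99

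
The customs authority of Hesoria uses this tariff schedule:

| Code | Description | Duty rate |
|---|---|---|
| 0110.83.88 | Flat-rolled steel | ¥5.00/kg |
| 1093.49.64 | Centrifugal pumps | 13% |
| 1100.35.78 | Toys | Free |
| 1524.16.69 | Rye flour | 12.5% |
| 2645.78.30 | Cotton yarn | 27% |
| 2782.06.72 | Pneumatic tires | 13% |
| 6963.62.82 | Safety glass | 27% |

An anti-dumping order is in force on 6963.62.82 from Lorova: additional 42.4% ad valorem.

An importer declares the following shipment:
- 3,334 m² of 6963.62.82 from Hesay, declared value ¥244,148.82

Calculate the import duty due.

¥65,920.18

Line 1 (6963.62.82, Hesay, 3,334 m², ¥244,148.82):
Base rate for 6963.62.82 is 27%.
The additional-duty order on 6963.62.82 targets Lorova, not Hesay; it does not apply.
Duty = ¥244,148.82 × 27% = ¥65,920.18.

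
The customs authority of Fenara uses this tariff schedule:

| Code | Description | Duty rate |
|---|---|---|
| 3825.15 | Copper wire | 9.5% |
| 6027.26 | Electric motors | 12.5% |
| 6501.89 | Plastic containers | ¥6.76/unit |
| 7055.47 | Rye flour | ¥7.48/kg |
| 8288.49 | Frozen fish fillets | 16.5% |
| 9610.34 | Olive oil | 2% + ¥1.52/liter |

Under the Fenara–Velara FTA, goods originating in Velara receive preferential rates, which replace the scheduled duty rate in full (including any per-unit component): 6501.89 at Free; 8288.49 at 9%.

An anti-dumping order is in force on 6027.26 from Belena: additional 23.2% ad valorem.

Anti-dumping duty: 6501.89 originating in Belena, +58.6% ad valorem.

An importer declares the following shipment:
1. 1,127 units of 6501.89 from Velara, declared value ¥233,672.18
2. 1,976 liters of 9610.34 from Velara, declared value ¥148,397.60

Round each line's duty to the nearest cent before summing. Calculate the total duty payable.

Line 1 (6501.89, Velara, 1,127 units, ¥233,672.18):
Base rate for 6501.89 is ¥6.76/unit.
Origin Velara qualifies under the Fenara–Velara agreement and 6501.89 is covered: preferential rate Free applies instead.
The additional-duty order on 6501.89 targets Belena, not Velara; it does not apply.
Duty = ¥233,672.18 × 0% = ¥0.00.
Line 2 (9610.34, Velara, 1,976 liters, ¥148,397.60):
Base rate for 9610.34 is 2% + ¥1.52/liter.
Origin Velara is the FTA partner but 9610.34 is not on the preference list; base rate stands.
Duty = ¥148,397.60 × 2% + 1,976 × ¥1.52 = ¥5,971.47.
Total = ¥0.00 + ¥5,971.47 = ¥5,971.47.

¥5,971.47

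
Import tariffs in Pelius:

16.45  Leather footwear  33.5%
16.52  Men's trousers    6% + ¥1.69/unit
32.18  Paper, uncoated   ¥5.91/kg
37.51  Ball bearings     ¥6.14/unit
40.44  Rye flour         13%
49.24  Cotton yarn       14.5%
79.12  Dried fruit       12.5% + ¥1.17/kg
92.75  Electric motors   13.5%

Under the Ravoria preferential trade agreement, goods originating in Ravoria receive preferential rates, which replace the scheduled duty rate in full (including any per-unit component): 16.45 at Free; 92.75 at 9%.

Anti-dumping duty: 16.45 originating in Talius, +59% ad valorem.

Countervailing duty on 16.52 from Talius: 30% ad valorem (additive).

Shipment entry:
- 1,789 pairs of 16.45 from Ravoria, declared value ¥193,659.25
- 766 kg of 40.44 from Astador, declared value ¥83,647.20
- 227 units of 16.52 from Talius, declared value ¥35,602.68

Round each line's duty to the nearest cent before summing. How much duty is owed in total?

Line 1 (16.45, Ravoria, 1,789 pairs, ¥193,659.25):
Base rate for 16.45 is 33.5%.
Origin Ravoria qualifies under the Pelius–Ravoria agreement and 16.45 is covered: preferential rate Free applies instead.
The additional-duty order on 16.45 targets Talius, not Ravoria; it does not apply.
Duty = ¥193,659.25 × 0% = ¥0.00.
Line 2 (40.44, Astador, 766 kg, ¥83,647.20):
Base rate for 40.44 is 13%.
Duty = ¥83,647.20 × 13% = ¥10,874.14.
Line 3 (16.52, Talius, 227 units, ¥35,602.68):
Base rate for 16.52 is 6% + ¥1.69/unit.
Additional duty on 16.52 from Talius: +30%. Applied ad valorem rate: 6% + 30% = 36%.
Duty = ¥35,602.68 × 36% + 227 × ¥1.69 = ¥13,200.59.
Total = ¥0.00 + ¥10,874.14 + ¥13,200.59 = ¥24,074.73.

¥24,074.73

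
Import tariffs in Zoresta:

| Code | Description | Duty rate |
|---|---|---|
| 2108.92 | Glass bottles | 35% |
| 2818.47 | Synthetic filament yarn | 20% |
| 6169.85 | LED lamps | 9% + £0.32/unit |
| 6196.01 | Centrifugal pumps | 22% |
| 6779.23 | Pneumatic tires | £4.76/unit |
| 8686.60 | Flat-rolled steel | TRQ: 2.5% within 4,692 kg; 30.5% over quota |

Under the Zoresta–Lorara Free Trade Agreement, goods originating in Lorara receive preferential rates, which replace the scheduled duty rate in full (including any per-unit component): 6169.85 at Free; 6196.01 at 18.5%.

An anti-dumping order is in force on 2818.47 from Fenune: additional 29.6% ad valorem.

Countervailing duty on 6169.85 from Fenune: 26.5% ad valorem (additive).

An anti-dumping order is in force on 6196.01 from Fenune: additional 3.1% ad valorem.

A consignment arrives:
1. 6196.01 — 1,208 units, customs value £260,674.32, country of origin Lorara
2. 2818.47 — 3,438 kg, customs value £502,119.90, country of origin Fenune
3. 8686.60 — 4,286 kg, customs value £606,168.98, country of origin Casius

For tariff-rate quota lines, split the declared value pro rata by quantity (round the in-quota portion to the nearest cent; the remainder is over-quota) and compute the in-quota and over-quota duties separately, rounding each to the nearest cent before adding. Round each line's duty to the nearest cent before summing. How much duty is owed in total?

Line 1 (6196.01, Lorara, 1,208 units, £260,674.32):
Base rate for 6196.01 is 22%.
Origin Lorara qualifies under the Zoresta–Lorara agreement and 6196.01 is covered: preferential rate 18.5% applies instead.
The additional-duty order on 6196.01 targets Fenune, not Lorara; it does not apply.
Duty = £260,674.32 × 18.5% = £48,224.75.
Line 2 (2818.47, Fenune, 3,438 kg, £502,119.90):
Base rate for 2818.47 is 20%.
Additional duty on 2818.47 from Fenune: +29.6%. Applied ad valorem rate: 20% + 29.6% = 49.6%.
Duty = £502,119.90 × 49.6% = £249,051.47.
Line 3 (8686.60, Casius, 4,286 kg, £606,168.98):
Code 8686.60 is under a tariff-rate quota (threshold 4,692 kg). Quantity 4,286 kg is within the quota, so the in-quota rate 2.5% applies to the full value.
Duty = £606,168.98 × 2.5% = £15,154.22.
Total = £48,224.75 + £249,051.47 + £15,154.22 = £312,430.44.

£312,430.44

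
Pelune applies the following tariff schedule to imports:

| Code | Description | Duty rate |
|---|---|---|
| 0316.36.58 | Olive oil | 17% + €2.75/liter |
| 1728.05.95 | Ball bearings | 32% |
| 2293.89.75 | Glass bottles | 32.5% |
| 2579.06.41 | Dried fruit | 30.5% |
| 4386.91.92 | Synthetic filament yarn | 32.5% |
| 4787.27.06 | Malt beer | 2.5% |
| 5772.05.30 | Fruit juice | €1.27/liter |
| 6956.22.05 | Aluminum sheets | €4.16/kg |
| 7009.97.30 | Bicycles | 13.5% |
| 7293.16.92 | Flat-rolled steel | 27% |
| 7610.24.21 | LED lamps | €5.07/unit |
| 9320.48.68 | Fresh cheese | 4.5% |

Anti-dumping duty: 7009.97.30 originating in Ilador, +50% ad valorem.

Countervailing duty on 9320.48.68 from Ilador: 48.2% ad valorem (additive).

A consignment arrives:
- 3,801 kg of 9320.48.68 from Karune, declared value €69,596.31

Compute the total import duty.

Line 1 (9320.48.68, Karune, 3,801 kg, €69,596.31):
Base rate for 9320.48.68 is 4.5%.
The additional-duty order on 9320.48.68 targets Ilador, not Karune; it does not apply.
Duty = €69,596.31 × 4.5% = €3,131.83.

€3,131.83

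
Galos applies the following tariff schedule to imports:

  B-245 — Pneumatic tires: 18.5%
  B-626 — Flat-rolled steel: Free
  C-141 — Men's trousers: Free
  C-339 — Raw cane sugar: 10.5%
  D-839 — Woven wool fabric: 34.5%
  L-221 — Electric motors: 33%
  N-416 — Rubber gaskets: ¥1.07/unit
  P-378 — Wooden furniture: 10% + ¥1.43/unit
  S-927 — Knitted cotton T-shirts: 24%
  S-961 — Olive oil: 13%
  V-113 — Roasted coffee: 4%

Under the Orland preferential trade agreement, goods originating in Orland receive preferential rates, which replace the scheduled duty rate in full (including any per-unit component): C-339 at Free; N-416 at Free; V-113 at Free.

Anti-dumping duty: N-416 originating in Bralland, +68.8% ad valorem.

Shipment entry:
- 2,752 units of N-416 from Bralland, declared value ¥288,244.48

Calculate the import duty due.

Line 1 (N-416, Bralland, 2,752 units, ¥288,244.48):
Base rate for N-416 is ¥1.07/unit.
N-416 has an FTA preferential rate, but origin Bralland is not Orland; base rate stands.
Additional duty on N-416 from Bralland: +68.8% ad valorem. Applied ad valorem rate = 68.8%.
Duty = ¥288,244.48 × 68.8% + 2,752 × ¥1.07 = ¥201,256.84.

¥201,256.84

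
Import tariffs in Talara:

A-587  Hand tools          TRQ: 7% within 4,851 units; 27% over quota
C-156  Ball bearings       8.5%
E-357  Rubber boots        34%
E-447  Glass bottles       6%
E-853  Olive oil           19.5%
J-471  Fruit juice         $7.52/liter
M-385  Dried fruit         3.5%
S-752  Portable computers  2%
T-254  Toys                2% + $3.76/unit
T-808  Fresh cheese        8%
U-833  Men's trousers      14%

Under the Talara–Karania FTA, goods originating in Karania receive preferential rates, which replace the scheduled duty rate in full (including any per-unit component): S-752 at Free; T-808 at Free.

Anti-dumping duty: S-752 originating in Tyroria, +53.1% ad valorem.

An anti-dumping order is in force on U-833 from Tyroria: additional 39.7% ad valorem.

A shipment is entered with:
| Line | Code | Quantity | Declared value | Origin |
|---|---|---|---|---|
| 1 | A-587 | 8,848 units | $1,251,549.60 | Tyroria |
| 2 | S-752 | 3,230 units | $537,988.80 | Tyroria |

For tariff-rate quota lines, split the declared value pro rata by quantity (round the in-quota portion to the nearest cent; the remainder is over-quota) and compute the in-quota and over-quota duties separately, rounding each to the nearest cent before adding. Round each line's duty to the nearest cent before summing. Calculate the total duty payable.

$497,115.44

Line 1 (A-587, Tyroria, 8,848 units, $1,251,549.60):
Code A-587 is under a tariff-rate quota (threshold 4,851 units). In-quota: 4,851 units at 7%; over-quota: 3,997 units at 27%.
Pro-rata value split: in-quota = $1,251,549.60 × 4,851/8,848 = $686,173.95; over-quota = $1,251,549.60 − $686,173.95 = $565,375.65.
In-quota duty = $686,173.95 × 7% = $48,032.18. Over-quota duty = $565,375.65 × 27% = $152,651.43.
Line duty = $48,032.18 + $152,651.43 = $200,683.61.
Line 2 (S-752, Tyroria, 3,230 units, $537,988.80):
Base rate for S-752 is 2%.
S-752 has an FTA preferential rate, but origin Tyroria is not Karania; base rate stands.
Additional duty on S-752 from Tyroria: +53.1%. Applied ad valorem rate: 2% + 53.1% = 55.1%.
Duty = $537,988.80 × 55.1% = $296,431.83.
Total = $200,683.61 + $296,431.83 = $497,115.44.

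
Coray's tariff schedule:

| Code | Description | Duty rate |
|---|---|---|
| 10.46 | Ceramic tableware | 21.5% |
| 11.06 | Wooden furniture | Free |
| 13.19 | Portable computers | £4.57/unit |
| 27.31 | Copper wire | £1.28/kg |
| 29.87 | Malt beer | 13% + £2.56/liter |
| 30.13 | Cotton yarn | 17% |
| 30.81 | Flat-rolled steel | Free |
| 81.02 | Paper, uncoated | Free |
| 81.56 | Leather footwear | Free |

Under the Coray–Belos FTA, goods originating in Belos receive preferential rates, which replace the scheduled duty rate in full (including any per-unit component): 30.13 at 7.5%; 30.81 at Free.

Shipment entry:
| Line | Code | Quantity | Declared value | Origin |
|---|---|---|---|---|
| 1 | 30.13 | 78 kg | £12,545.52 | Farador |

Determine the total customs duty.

£2,132.74

Line 1 (30.13, Farador, 78 kg, £12,545.52):
Base rate for 30.13 is 17%.
30.13 has an FTA preferential rate, but origin Farador is not Belos; base rate stands.
Duty = £12,545.52 × 17% = £2,132.74.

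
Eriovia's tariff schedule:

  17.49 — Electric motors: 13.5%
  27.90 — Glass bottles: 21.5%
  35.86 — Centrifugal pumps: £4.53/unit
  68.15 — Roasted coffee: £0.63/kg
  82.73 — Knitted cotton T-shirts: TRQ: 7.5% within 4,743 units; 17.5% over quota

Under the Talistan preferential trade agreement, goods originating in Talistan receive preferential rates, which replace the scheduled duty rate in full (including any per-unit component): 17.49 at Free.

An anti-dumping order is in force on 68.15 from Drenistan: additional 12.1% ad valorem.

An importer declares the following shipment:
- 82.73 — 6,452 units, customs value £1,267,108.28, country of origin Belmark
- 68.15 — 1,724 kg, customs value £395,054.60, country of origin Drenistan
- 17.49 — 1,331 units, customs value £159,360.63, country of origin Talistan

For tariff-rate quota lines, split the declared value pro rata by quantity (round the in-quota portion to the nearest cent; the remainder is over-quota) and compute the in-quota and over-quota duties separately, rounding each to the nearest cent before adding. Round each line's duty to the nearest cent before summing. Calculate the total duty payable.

£177,483.90

Line 1 (82.73, Belmark, 6,452 units, £1,267,108.28):
Code 82.73 is under a tariff-rate quota (threshold 4,743 units). In-quota: 4,743 units at 7.5%; over-quota: 1,709 units at 17.5%.
Pro-rata value split: in-quota = £1,267,108.28 × 4,743/6,452 = £931,477.77; over-quota = £1,267,108.28 − £931,477.77 = £335,630.51.
In-quota duty = £931,477.77 × 7.5% = £69,860.83. Over-quota duty = £335,630.51 × 17.5% = £58,735.34.
Line duty = £69,860.83 + £58,735.34 = £128,596.17.
Line 2 (68.15, Drenistan, 1,724 kg, £395,054.60):
Base rate for 68.15 is £0.63/kg.
Additional duty on 68.15 from Drenistan: +12.1% ad valorem. Applied ad valorem rate = 12.1%.
Duty = £395,054.60 × 12.1% + 1,724 × £0.63 = £48,887.73.
Line 3 (17.49, Talistan, 1,331 units, £159,360.63):
Base rate for 17.49 is 13.5%.
Origin Talistan qualifies under the Eriovia–Talistan agreement and 17.49 is covered: preferential rate Free applies instead.
Duty = £159,360.63 × 0% = £0.00.
Total = £128,596.17 + £48,887.73 + £0.00 = £177,483.90.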